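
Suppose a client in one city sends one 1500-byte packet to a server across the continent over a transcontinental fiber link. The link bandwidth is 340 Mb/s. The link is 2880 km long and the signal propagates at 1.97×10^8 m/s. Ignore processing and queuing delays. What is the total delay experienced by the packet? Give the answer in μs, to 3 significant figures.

L = 1500 × 8 = 12000 bits.
Transmission delay = L/R = 12000 / 340000000 = 35.2941 μs.
Propagation delay = d/s = 2880000 m / 197000000 m/s = 14619.3 μs.
Total = 14700 μs.

14700 μs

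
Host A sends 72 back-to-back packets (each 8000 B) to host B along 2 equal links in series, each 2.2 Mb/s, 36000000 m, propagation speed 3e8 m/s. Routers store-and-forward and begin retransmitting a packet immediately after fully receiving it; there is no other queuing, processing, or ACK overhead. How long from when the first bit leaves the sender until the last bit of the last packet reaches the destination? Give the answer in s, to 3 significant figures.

Per-hop transmission t_tx = L/R = 64000/2200000 = 0.0290909 s.
Per-hop propagation t_prop = 36000000/300000000 = 0.12 s.
Pipeline fill: first packet needs 2·t_tx to clear all hops; remaining 71 packets each add one t_tx.
Total = (2+72-1)·t_tx + 2·t_prop = 73·0.0290909 + 2·0.12 = 2.36 s.

2.36 s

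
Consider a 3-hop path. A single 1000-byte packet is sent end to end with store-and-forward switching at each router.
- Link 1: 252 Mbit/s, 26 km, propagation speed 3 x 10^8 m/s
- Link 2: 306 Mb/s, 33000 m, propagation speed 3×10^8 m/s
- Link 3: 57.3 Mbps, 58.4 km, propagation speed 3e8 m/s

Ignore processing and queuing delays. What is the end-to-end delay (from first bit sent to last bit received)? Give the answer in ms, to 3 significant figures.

L = 1000 × 8 = 8000 bits.
Transmission delays (L/R per hop): 0.031746, 0.0261438, 0.139616 ms; sum = 0.197506 ms.
Propagation delays (d/s per hop): 0.0866667, 0.11, 0.194667 ms; sum = 0.391333 ms.
End-to-end = 0.589 ms.

0.589 ms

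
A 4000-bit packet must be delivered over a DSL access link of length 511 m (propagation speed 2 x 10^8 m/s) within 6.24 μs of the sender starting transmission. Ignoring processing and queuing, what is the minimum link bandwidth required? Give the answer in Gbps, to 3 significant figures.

1.09 Gbps

Propagation delay = 511 / 200000000 = 2.555 μs.
Transmission budget = 6.24 − 2.555 = 3.685 μs.
R ≥ L / t_tx = 4000 bits / 3.685e-06 s = 1.09 Gbps.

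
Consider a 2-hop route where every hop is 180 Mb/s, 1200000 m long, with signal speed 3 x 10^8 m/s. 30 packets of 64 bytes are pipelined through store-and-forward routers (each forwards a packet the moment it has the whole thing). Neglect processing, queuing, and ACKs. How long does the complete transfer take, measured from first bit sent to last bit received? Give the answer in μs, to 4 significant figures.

8088 μs

Per-hop transmission t_tx = L/R = 512/180000000 = 2.84444 μs.
Per-hop propagation t_prop = 1200000/300000000 = 4000 μs.
Pipeline fill: first packet needs 2·t_tx to clear all hops; remaining 29 packets each add one t_tx.
Total = (2+30-1)·t_tx + 2·t_prop = 31·2.84444 + 2·4000 = 8088 μs.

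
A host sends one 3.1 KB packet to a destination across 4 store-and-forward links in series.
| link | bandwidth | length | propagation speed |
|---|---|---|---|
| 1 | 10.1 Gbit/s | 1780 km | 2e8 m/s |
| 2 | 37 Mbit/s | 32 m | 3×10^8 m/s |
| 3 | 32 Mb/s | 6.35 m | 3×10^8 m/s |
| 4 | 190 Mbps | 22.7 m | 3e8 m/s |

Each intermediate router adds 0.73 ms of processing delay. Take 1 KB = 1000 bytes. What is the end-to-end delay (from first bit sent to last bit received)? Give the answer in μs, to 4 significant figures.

L = 24800 bits.
Transmission delays (L/R per hop): 2.45545, 670.27, 775, 130.526 μs; sum = 1578.25 μs.
Propagation delays (d/s per hop): 8900, 0.106667, 0.0211667, 0.0756667 μs; sum = 8900.2 μs.
Processing at 3 router(s): 3 × 0.73 ms = 2190 μs.
End-to-end = 12670 μs.

12670 μs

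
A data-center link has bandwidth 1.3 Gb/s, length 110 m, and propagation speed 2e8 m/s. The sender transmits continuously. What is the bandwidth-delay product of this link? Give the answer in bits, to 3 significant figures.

Propagation delay = 110 / 200000000 = 5.5e-07 s.
BDP = R × t_prop = 1300000000 × 5.5e-07 = 715 bits.

715 bits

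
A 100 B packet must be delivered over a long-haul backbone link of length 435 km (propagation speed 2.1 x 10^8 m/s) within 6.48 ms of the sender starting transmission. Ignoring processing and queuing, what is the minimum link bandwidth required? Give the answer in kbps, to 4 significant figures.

L = 800 bits.
Propagation delay = 435000 / 210000000 = 2.07143 ms.
Transmission budget = 6.48 − 2.07143 = 4.40857 ms.
R ≥ L / t_tx = 800 bits / 0.00440857 s = 181.5 kbps.

181.5 kbps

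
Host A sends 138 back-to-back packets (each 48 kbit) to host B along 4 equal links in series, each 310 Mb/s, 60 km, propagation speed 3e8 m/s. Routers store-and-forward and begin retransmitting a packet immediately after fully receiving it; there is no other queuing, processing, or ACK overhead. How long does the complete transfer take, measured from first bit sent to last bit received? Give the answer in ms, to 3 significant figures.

Per-hop transmission t_tx = L/R = 48000/310000000 = 0.154839 ms.
Per-hop propagation t_prop = 60000/300000000 = 0.2 ms.
Pipeline fill: first packet needs 4·t_tx to clear all hops; remaining 137 packets each add one t_tx.
Total = (4+138-1)·t_tx + 4·t_prop = 141·0.154839 + 4·0.2 = 22.6 ms.

22.6 ms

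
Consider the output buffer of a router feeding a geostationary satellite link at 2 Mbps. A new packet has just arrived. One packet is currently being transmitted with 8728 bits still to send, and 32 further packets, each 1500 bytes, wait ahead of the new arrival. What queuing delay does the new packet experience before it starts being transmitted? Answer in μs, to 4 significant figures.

Each queued packet: L/R = 12000/2000000 = 6000 μs.
32 queued → 192000 μs.
Plus remaining 8728 bits of current packet: 4364 μs.
Queuing delay = 196400 μs.

196400 μs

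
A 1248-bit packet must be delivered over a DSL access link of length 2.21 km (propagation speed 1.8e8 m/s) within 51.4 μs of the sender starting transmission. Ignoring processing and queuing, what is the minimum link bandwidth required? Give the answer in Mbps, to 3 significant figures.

31.9 Mbps

Propagation delay = 2210 / 180000000 = 12.2778 μs.
Transmission budget = 51.4 − 12.2778 = 39.1222 μs.
R ≥ L / t_tx = 1248 bits / 3.91222e-05 s = 31.9 Mbps.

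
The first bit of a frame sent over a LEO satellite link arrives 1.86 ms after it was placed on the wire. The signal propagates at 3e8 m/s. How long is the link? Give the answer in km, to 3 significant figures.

d = s × t_prop = 300000000 × 0.00186 = 558 km.

558 km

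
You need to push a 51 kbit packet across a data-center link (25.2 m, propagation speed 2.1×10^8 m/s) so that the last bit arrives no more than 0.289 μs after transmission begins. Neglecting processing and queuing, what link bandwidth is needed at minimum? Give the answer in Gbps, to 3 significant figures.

Propagation delay = 25.2 / 210000000 = 0.12 μs.
Transmission budget = 0.289 − 0.12 = 0.169 μs.
R ≥ L / t_tx = 51000 bits / 1.69e-07 s = 302 Gbps.

302 Gbps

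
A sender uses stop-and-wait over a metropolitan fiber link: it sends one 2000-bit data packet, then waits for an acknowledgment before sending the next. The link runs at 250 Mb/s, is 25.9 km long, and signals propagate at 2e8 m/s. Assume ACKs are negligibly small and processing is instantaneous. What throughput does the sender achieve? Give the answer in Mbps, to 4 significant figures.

t_tx = L/R = 2000/250000000 = 8e-06 s.
t_prop = 25900/200000000 = 0.0001295 s; RTT = 0.000259 s.
Cycle = t_tx + RTT = 0.000267 s.
Throughput = L / cycle = 2000 / 0.000267 = 7.491 Mbps.

7.491 Mbps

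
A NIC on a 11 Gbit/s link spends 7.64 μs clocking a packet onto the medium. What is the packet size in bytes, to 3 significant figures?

L = R × t_tx = 11000000000 b/s × 7.64e-06 s = 84040 bits.
In bytes: 84040 / 8 = 10500 bytes.

10500 bytes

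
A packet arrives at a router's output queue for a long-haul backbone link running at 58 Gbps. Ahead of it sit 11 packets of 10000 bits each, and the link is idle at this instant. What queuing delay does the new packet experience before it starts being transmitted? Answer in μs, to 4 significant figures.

Each queued packet: L/R = 10000/58000000000 = 0.172414 μs.
11 queued → 1.89655 μs.
Queuing delay = 1.897 μs.

1.897 μs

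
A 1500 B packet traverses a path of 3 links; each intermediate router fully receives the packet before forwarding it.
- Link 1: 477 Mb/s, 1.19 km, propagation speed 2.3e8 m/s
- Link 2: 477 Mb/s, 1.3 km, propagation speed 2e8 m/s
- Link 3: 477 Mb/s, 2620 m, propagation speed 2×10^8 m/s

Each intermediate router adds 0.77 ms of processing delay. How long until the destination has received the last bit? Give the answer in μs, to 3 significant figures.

L = 1500 × 8 = 12000 bits.
Transmission delay per hop = L/R = 12000/477000000 = 25.1572 μs; 3 hops → 75.4717 μs.
Propagation delays (d/s per hop): 5.17391, 6.5, 13.1 μs; sum = 24.7739 μs.
Processing at 2 router(s): 2 × 0.77 ms = 1540 μs.
End-to-end = 1640 μs.

1640 μs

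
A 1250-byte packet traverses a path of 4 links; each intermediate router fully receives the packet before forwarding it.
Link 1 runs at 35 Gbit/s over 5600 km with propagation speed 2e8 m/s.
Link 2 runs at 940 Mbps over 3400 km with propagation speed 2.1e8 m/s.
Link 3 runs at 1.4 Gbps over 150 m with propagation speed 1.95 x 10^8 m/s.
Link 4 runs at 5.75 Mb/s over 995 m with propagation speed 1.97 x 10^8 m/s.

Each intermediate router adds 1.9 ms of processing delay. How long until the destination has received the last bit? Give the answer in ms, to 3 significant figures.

L = 1250 × 8 = 10000 bits.
Transmission delays (L/R per hop): 0.000285714, 0.0106383, 0.00714286, 1.73913 ms; sum = 1.7572 ms.
Propagation delays (d/s per hop): 28, 16.1905, 0.000769231, 0.00505076 ms; sum = 44.1963 ms.
Processing at 3 router(s): 3 × 1.9 ms = 5.7 ms.
End-to-end = 51.7 ms.

51.7 ms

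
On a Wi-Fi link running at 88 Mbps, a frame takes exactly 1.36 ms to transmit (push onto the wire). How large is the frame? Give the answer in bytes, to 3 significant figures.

L = R × t_tx = 88000000 b/s × 0.00136 s = 119680 bits.
In bytes: 119680 / 8 = 15000 bytes.

15000 bytes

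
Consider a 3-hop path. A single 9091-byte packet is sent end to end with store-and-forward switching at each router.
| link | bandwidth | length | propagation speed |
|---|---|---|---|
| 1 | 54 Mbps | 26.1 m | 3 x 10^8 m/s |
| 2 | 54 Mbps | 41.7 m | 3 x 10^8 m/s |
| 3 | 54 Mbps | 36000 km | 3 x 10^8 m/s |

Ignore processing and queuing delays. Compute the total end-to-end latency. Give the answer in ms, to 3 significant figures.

L = 9091 × 8 = 72728 bits.
Transmission delay per hop = L/R = 72728/54000000 = 1.34681 ms; 3 hops → 4.04044 ms.
Propagation delays (d/s per hop): 8.7e-05, 0.000139, 120 ms; sum = 120 ms.
End-to-end = 124 ms.

124 ms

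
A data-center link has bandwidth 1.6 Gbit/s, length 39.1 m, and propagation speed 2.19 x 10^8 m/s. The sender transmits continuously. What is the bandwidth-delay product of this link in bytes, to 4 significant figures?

35.71 bytes

Propagation delay = 39.1 / 219000000 = 1.78539e-07 s.
BDP = R × t_prop = 1600000000 × 1.78539e-07 = 285.662 bits.
In bytes: 285.662/8 = 35.71 bytes.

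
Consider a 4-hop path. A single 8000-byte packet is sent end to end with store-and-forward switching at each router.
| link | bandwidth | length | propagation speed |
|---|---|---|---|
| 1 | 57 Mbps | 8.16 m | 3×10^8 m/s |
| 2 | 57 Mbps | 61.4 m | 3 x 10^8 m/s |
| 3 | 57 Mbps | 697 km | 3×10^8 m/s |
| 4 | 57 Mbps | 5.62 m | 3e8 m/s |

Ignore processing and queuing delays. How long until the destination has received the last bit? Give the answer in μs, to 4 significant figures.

L = 8000 × 8 = 64000 bits.
Transmission delay per hop = L/R = 64000/57000000 = 1122.81 μs; 4 hops → 4491.23 μs.
Propagation delays (d/s per hop): 0.0272, 0.204667, 2323.33, 0.0187333 μs; sum = 2323.58 μs.
End-to-end = 6815 μs.

6815 μs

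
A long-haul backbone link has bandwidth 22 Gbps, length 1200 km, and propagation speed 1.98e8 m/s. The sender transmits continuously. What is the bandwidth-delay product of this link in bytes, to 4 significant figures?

Propagation delay = 1200000 / 198000000 = 0.00606061 s.
BDP = R × t_prop = 22000000000 × 0.00606061 = 133333000 bits.
In bytes: 133333000/8 = 16670000 bytes.

16670000 bytes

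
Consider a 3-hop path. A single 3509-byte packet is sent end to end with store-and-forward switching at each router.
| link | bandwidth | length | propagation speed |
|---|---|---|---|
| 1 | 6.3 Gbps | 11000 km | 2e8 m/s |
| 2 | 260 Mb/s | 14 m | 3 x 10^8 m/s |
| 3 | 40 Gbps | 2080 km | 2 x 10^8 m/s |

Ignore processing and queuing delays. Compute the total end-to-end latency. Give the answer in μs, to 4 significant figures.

65510 μs

L = 3509 × 8 = 28072 bits.
Transmission delays (L/R per hop): 4.45587, 107.969, 0.7018 μs; sum = 113.127 μs.
Propagation delays (d/s per hop): 55000, 0.0466667, 10400 μs; sum = 65400 μs.
End-to-end = 65510 μs.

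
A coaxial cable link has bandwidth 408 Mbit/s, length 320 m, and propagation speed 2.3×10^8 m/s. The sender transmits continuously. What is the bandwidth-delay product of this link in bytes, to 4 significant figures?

Propagation delay = 320 / 2.3e+08 = 1.3913e-06 s.
BDP = R × t_prop = 408000000 × 1.3913e-06 = 567.652 bits.
In bytes: 567.652/8 = 70.96 bytes.

70.96 bytes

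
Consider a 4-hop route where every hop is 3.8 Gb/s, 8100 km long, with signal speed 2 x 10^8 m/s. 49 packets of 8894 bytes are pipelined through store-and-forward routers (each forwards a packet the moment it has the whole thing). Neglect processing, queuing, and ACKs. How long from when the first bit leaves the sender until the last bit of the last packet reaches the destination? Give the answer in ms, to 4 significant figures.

163.0 ms

Per-hop transmission t_tx = L/R = 71152/3800000000 = 0.0187242 ms.
Per-hop propagation t_prop = 8100000/200000000 = 40.5 ms.
Pipeline fill: first packet needs 4·t_tx to clear all hops; remaining 48 packets each add one t_tx.
Total = (4+49-1)·t_tx + 4·t_prop = 52·0.0187242 + 4·40.5 = 163.0 ms.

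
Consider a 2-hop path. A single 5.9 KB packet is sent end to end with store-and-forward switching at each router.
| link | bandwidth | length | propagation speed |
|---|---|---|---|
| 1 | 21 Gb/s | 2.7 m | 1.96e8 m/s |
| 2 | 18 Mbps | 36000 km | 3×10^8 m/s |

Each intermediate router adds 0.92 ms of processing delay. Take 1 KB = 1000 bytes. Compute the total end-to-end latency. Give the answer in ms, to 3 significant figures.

L = 47200 bits.
Transmission delays (L/R per hop): 0.00224762, 2.62222 ms; sum = 2.62447 ms.
Propagation delays (d/s per hop): 1.37755e-05, 120 ms; sum = 120 ms.
Processing at 1 router(s): 1 × 0.92 ms = 0.92 ms.
End-to-end = 124 ms.

124 ms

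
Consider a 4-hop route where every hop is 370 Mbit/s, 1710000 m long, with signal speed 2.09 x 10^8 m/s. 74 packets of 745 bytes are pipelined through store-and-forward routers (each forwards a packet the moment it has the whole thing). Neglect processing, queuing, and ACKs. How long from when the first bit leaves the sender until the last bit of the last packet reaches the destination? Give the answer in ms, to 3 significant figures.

Per-hop transmission t_tx = L/R = 5960/370000000 = 0.0161081 ms.
Per-hop propagation t_prop = 1710000/209000000 = 8.18182 ms.
Pipeline fill: first packet needs 4·t_tx to clear all hops; remaining 73 packets each add one t_tx.
Total = (4+74-1)·t_tx + 4·t_prop = 77·0.0161081 + 4·8.18182 = 34.0 ms.

34.0 ms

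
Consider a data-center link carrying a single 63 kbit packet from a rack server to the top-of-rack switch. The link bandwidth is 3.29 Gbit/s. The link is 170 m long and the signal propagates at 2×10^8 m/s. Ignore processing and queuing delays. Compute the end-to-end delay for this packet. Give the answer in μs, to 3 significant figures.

L = 63000 bits.
Transmission delay = L/R = 63000 / 3290000000 = 19.1489 μs.
Propagation delay = d/s = 170 m / 200000000 m/s = 0.85 μs.
Total = 20.0 μs.

20.0 μs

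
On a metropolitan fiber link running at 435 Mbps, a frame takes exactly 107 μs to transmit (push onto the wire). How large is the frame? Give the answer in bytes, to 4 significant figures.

L = R × t_tx = 435000000 b/s × 0.000107 s = 46545 bits.
In bytes: 46545 / 8 = 5818 bytes.

5818 bytes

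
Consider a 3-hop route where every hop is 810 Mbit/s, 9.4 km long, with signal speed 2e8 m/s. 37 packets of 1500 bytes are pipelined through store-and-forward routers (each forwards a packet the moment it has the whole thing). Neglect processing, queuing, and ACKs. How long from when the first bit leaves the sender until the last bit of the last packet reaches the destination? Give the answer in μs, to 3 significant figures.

Per-hop transmission t_tx = L/R = 12000/810000000 = 14.8148 μs.
Per-hop propagation t_prop = 9400/200000000 = 47 μs.
Pipeline fill: first packet needs 3·t_tx to clear all hops; remaining 36 packets each add one t_tx.
Total = (3+37-1)·t_tx + 3·t_prop = 39·14.8148 + 3·47 = 719 μs.

719 μs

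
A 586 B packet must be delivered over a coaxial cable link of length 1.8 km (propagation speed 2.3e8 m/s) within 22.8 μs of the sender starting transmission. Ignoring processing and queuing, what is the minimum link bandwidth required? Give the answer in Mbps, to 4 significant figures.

313.1 Mbps

L = 4688 bits.
Propagation delay = 1800 / 2.3e+08 = 7.82609 μs.
Transmission budget = 22.8 − 7.82609 = 14.9739 μs.
R ≥ L / t_tx = 4688 bits / 1.49739e-05 s = 313.1 Mbps.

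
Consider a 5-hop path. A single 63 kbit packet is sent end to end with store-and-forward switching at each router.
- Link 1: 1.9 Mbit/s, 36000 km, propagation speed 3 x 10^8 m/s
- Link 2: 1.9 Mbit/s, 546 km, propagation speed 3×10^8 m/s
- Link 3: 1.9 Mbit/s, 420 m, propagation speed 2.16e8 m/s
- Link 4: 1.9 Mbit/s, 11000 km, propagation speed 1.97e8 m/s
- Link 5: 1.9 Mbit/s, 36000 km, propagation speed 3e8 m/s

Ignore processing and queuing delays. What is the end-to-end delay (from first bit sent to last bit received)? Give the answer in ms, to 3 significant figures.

L = 63000 bits.
Transmission delay per hop = L/R = 63000/1900000 = 33.1579 ms; 5 hops → 165.789 ms.
Propagation delays (d/s per hop): 120, 1.82, 0.00194444, 55.8376, 120 ms; sum = 297.66 ms.
End-to-end = 463 ms.

463 ms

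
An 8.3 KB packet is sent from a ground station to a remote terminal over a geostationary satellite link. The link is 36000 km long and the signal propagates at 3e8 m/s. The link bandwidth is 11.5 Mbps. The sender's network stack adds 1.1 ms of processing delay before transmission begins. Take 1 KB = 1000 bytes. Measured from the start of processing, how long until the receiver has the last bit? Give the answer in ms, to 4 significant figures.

L = 66400 bits.
Transmission delay = L/R = 66400 / 11500000 = 5.77391 ms.
Propagation delay = d/s = 36000000 m / 300000000 m/s = 120 ms.
Plus processing delay 1.1 ms = 1.1 ms.
Total = 126.9 ms.

126.9 ms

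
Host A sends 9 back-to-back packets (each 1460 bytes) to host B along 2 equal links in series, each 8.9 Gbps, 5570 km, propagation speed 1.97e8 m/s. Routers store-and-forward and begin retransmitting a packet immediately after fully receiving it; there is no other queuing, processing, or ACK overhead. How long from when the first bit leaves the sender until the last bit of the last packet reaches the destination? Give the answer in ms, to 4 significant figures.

Per-hop transmission t_tx = L/R = 11680/8900000000 = 0.00131236 ms.
Per-hop propagation t_prop = 5570000/197000000 = 28.2741 ms.
Pipeline fill: first packet needs 2·t_tx to clear all hops; remaining 8 packets each add one t_tx.
Total = (2+9-1)·t_tx + 2·t_prop = 10·0.00131236 + 2·28.2741 = 56.56 ms.

56.56 ms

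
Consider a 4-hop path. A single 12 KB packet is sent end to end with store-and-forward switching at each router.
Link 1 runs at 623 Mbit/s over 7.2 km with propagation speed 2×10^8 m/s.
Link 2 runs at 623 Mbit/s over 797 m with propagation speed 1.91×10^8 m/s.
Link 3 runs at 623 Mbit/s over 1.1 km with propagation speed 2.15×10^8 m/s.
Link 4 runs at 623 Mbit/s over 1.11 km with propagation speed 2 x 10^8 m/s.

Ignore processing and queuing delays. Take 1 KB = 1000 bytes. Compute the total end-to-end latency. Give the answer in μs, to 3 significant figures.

L = 96000 bits.
Transmission delay per hop = L/R = 96000/623000000 = 154.093 μs; 4 hops → 616.372 μs.
Propagation delays (d/s per hop): 36, 4.17277, 5.11628, 5.55 μs; sum = 50.8391 μs.
End-to-end = 667 μs.

667 μs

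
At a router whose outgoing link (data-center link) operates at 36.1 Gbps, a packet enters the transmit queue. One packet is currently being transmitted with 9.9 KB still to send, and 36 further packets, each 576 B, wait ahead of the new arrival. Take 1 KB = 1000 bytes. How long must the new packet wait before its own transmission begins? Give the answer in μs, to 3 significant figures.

6.79 μs

Each queued packet: L/R = 4608/36100000000 = 0.127645 μs.
36 queued → 4.59524 μs.
Plus remaining 79200 bits of current packet: 2.19391 μs.
Queuing delay = 6.79 μs.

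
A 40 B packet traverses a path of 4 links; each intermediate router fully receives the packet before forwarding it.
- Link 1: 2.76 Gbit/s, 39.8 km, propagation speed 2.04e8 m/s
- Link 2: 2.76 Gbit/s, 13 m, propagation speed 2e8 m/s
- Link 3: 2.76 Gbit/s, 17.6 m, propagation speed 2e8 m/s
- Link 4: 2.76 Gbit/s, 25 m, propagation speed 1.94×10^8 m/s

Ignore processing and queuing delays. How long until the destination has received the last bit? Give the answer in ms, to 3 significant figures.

0.196 ms

L = 40 × 8 = 320 bits.
Transmission delay per hop = L/R = 320/2760000000 = 0.000115942 ms; 4 hops → 0.000463768 ms.
Propagation delays (d/s per hop): 0.195098, 6.5e-05, 8.8e-05, 0.000128866 ms; sum = 0.19538 ms.
End-to-end = 0.196 ms.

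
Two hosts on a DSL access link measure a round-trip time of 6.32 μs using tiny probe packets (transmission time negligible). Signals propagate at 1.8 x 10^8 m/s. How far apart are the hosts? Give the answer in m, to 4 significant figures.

One-way propagation = RTT/2 = 3.16 μs.
d = s × t = 180000000 × 3.16e-06 = 568.8 m.

568.8 m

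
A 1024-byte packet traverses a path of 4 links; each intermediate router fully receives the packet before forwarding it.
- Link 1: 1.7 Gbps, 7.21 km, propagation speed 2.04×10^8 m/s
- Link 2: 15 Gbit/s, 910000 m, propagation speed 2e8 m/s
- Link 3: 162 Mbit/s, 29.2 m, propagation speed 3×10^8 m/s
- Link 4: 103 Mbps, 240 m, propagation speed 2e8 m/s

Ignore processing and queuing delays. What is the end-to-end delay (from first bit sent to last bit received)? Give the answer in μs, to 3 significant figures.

4720 μs

L = 1024 × 8 = 8192 bits.
Transmission delays (L/R per hop): 4.81882, 0.546133, 50.5679, 79.534 μs; sum = 135.467 μs.
Propagation delays (d/s per hop): 35.3431, 4550, 0.0973333, 1.2 μs; sum = 4586.64 μs.
End-to-end = 4720 μs.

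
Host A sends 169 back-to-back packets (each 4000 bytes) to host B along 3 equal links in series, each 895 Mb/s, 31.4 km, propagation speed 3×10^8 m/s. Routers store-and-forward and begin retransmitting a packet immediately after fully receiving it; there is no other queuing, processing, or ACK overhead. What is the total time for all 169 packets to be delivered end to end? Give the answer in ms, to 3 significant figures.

Per-hop transmission t_tx = L/R = 32000/895000000 = 0.0357542 ms.
Per-hop propagation t_prop = 31400/300000000 = 0.104667 ms.
Pipeline fill: first packet needs 3·t_tx to clear all hops; remaining 168 packets each add one t_tx.
Total = (3+169-1)·t_tx + 3·t_prop = 171·0.0357542 + 3·0.104667 = 6.43 ms.

6.43 ms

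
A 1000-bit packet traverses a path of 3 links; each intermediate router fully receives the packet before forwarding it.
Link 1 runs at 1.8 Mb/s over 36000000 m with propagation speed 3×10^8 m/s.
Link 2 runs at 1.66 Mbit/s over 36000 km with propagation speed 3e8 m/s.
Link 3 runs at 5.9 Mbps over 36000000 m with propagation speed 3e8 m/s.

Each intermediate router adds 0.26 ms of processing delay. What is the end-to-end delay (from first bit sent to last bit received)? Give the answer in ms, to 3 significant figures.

362 ms

Transmission delays (L/R per hop): 0.555556, 0.60241, 0.169492 ms; sum = 1.32746 ms.
Propagation delays (d/s per hop): 120, 120, 120 ms; sum = 360 ms.
Processing at 2 router(s): 2 × 0.26 ms = 0.52 ms.
End-to-end = 362 ms.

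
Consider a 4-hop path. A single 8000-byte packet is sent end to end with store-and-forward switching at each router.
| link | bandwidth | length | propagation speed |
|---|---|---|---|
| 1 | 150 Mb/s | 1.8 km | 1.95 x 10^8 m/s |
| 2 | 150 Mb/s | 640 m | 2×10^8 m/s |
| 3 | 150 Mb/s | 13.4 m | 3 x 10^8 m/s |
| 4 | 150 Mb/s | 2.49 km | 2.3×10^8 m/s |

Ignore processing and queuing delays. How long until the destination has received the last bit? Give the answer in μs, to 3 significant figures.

1730 μs

L = 8000 × 8 = 64000 bits.
Transmission delay per hop = L/R = 64000/150000000 = 426.667 μs; 4 hops → 1706.67 μs.
Propagation delays (d/s per hop): 9.23077, 3.2, 0.0446667, 10.8261 μs; sum = 23.3015 μs.
End-to-end = 1730 μs.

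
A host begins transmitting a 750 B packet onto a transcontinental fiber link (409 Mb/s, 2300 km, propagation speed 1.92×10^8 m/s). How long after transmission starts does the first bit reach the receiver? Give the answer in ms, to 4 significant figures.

First bit experiences only propagation delay: d/s = 2300000/192000000 = 11.98 ms.

11.98 ms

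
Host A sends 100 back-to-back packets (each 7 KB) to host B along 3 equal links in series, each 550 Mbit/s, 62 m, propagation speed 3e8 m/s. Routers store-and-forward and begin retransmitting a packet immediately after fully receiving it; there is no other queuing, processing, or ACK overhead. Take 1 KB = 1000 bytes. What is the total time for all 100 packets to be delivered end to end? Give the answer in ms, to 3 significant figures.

10.4 ms

Per-hop transmission t_tx = L/R = 56000/550000000 = 0.101818 ms.
Per-hop propagation t_prop = 62/300000000 = 0.000206667 ms.
Pipeline fill: first packet needs 3·t_tx to clear all hops; remaining 99 packets each add one t_tx.
Total = (3+100-1)·t_tx + 3·t_prop = 102·0.101818 + 3·0.000206667 = 10.4 ms.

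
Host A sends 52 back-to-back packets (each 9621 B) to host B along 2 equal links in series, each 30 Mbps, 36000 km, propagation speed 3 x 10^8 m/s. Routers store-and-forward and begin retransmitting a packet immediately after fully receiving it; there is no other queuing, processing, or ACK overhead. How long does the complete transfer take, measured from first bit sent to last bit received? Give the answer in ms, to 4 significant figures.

Per-hop transmission t_tx = L/R = 76968/30000000 = 2.5656 ms.
Per-hop propagation t_prop = 36000000/300000000 = 120 ms.
Pipeline fill: first packet needs 2·t_tx to clear all hops; remaining 51 packets each add one t_tx.
Total = (2+52-1)·t_tx + 2·t_prop = 53·2.5656 + 2·120 = 376.0 ms.

376.0 ms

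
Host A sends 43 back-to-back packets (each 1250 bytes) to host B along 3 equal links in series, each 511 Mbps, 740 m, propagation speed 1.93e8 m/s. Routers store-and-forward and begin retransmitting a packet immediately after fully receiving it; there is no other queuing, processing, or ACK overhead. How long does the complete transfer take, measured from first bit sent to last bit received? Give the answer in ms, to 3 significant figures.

Per-hop transmission t_tx = L/R = 10000/511000000 = 0.0195695 ms.
Per-hop propagation t_prop = 740/193000000 = 0.0038342 ms.
Pipeline fill: first packet needs 3·t_tx to clear all hops; remaining 42 packets each add one t_tx.
Total = (3+43-1)·t_tx + 3·t_prop = 45·0.0195695 + 3·0.0038342 = 0.892 ms.

0.892 ms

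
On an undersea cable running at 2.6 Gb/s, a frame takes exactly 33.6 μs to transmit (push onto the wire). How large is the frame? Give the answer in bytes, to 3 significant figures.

L = R × t_tx = 2600000000 b/s × 3.36e-05 s = 87360 bits.
In bytes: 87360 / 8 = 10900 bytes.

10900 bytes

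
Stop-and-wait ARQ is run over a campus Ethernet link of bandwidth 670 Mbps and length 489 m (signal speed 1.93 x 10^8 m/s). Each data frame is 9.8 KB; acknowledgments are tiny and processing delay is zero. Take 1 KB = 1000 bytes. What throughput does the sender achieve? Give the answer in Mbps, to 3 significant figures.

t_tx = L/R = 78400/670000000 = 0.000117015 s.
t_prop = 489/193000000 = 2.53368e-06 s; RTT = 5.06736e-06 s.
Cycle = t_tx + RTT = 0.000122082 s.
Throughput = L / cycle = 78400 / 0.000122082 = 642 Mbps.

642 Mbps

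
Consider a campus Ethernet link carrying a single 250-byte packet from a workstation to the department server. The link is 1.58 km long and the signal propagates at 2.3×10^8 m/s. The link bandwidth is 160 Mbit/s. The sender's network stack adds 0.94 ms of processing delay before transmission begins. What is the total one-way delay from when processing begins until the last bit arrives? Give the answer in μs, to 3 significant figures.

959 μs

L = 250 × 8 = 2000 bits.
Transmission delay = L/R = 2000 / 160000000 = 12.5 μs.
Propagation delay = d/s = 1580 m / 2.3e+08 m/s = 6.86957 μs.
Plus processing delay 0.94 ms = 940 μs.
Total = 959 μs.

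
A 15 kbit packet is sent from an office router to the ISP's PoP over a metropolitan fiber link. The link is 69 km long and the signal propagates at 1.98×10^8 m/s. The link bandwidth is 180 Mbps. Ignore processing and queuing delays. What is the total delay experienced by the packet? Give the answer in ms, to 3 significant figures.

0.432 ms

L = 15000 bits.
Transmission delay = L/R = 15000 / 180000000 = 0.0833333 ms.
Propagation delay = d/s = 69000 m / 198000000 m/s = 0.348485 ms.
Total = 0.432 ms.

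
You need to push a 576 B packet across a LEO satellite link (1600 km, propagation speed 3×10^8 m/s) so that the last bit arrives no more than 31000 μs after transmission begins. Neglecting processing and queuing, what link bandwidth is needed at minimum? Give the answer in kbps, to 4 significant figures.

L = 4608 bits.
Propagation delay = 1600000 / 300000000 = 5333.33 μs.
Transmission budget = 31000 − 5333.33 = 25666.7 μs.
R ≥ L / t_tx = 4608 bits / 0.0256667 s = 179.5 kbps.

179.5 kbps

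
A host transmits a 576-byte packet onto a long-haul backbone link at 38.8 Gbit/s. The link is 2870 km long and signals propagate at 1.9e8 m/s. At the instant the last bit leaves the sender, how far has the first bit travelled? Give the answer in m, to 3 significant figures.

22.6 m

t_tx = L/R = 4608/38800000000 = 1.18763e-07 s.
Distance = s × t_tx = 190000000 × 1.18763e-07 = 22.6 m.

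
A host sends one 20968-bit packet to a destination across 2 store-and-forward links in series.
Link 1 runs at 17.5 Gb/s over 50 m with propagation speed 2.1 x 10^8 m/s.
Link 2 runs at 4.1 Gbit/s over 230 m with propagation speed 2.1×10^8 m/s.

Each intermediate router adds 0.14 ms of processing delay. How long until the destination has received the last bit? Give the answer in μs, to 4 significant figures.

Transmission delays (L/R per hop): 1.19817, 5.11415 μs; sum = 6.31232 μs.
Propagation delays (d/s per hop): 0.238095, 1.09524 μs; sum = 1.33333 μs.
Processing at 1 router(s): 1 × 0.14 ms = 140 μs.
End-to-end = 147.6 μs.

147.6 μs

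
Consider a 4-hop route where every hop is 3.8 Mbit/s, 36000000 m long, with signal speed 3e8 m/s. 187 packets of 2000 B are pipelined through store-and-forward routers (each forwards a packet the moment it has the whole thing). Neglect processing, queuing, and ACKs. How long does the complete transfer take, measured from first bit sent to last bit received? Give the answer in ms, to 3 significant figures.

1280 ms

Per-hop transmission t_tx = L/R = 16000/3800000 = 4.21053 ms.
Per-hop propagation t_prop = 36000000/300000000 = 120 ms.
Pipeline fill: first packet needs 4·t_tx to clear all hops; remaining 186 packets each add one t_tx.
Total = (4+187-1)·t_tx + 4·t_prop = 190·4.21053 + 4·120 = 1280 ms.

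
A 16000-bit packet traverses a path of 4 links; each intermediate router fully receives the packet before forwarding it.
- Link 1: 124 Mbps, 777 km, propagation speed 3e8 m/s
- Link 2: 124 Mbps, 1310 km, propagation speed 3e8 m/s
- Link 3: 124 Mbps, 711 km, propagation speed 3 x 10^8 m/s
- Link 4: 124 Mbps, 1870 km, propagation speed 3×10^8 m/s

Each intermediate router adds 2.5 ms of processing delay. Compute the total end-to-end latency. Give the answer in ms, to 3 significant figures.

Transmission delay per hop = L/R = 16000/124000000 = 0.129032 ms; 4 hops → 0.516129 ms.
Propagation delays (d/s per hop): 2.59, 4.36667, 2.37, 6.23333 ms; sum = 15.56 ms.
Processing at 3 router(s): 3 × 2.5 ms = 7.5 ms.
End-to-end = 23.6 ms.

23.6 ms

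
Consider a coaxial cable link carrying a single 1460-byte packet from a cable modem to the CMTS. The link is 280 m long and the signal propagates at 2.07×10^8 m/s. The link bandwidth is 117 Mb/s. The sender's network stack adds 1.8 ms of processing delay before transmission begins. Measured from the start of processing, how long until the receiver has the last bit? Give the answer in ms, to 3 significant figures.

L = 1460 × 8 = 11680 bits.
Transmission delay = L/R = 11680 / 117000000 = 0.0998291 ms.
Propagation delay = d/s = 280 m / 2.07e+08 m/s = 0.00135266 ms.
Plus processing delay 1.8 ms = 1.8 ms.
Total = 1.90 ms.

1.90 ms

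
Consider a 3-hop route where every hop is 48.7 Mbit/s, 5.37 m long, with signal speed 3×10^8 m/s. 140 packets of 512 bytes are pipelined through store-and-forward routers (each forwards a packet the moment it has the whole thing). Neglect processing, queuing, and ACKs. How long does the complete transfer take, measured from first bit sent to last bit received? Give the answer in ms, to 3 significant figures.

11.9 ms

Per-hop transmission t_tx = L/R = 4096/48700000 = 0.0841068 ms.
Per-hop propagation t_prop = 5.37/300000000 = 1.79e-05 ms.
Pipeline fill: first packet needs 3·t_tx to clear all hops; remaining 139 packets each add one t_tx.
Total = (3+140-1)·t_tx + 3·t_prop = 142·0.0841068 + 3·1.79e-05 = 11.9 ms.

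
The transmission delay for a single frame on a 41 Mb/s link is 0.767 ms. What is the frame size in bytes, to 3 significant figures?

L = R × t_tx = 41000000 b/s × 0.000767 s = 31447 bits.
In bytes: 31447 / 8 = 3930 bytes.

3930 bytes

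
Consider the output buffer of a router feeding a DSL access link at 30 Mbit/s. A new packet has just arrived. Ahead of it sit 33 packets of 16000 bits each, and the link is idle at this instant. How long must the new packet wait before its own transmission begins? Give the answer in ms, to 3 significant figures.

Each queued packet: L/R = 16000/30000000 = 0.533333 ms.
33 queued → 17.6 ms.
Queuing delay = 17.6 ms.

17.6 ms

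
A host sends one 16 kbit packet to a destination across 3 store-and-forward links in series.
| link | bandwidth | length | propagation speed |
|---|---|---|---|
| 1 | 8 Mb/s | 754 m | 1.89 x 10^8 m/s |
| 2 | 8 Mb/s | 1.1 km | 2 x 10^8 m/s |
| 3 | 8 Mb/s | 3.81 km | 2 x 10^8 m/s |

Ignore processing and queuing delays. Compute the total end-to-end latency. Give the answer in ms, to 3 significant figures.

L = 16000 bits.
Transmission delay per hop = L/R = 16000/8000000 = 2 ms; 3 hops → 6 ms.
Propagation delays (d/s per hop): 0.00398942, 0.0055, 0.01905 ms; sum = 0.0285394 ms.
End-to-end = 6.03 ms.

6.03 ms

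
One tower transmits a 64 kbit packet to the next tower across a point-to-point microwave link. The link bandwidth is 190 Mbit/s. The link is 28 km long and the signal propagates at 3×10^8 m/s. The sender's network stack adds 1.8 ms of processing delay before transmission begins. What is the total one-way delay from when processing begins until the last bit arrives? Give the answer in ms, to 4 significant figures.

2.230 ms

L = 64000 bits.
Transmission delay = L/R = 64000 / 190000000 = 0.336842 ms.
Propagation delay = d/s = 28000 m / 300000000 m/s = 0.0933333 ms.
Plus processing delay 1.8 ms = 1.8 ms.
Total = 2.230 ms.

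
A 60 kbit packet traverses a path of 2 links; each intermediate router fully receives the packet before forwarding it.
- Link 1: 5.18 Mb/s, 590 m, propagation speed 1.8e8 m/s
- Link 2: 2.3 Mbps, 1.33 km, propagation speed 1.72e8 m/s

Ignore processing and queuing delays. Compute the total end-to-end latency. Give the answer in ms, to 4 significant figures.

L = 60000 bits.
Transmission delays (L/R per hop): 11.583, 26.087 ms; sum = 37.67 ms.
Propagation delays (d/s per hop): 0.00327778, 0.00773256 ms; sum = 0.0110103 ms.
End-to-end = 37.68 ms.

37.68 ms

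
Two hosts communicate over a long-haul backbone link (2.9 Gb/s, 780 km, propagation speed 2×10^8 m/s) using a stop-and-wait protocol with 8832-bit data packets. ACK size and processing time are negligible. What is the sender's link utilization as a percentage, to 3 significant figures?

t_tx = L/R = 8832/2900000000 = 3.04552e-06 s.
t_prop = 780000/200000000 = 0.0039 s; RTT = 0.0078 s.
Cycle = t_tx + RTT = 0.00780305 s.
Utilization = t_tx / cycle = 3.04552e-06/0.00780305 = 0.0390 %.

0.0390 %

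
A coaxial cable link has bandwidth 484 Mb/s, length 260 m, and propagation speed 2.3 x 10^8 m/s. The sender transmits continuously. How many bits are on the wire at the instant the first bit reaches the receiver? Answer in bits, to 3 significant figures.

Propagation delay = 260 / 2.3e+08 = 1.13043e-06 s.
BDP = R × t_prop = 484000000 × 1.13043e-06 = 547.13 bits.

547 bits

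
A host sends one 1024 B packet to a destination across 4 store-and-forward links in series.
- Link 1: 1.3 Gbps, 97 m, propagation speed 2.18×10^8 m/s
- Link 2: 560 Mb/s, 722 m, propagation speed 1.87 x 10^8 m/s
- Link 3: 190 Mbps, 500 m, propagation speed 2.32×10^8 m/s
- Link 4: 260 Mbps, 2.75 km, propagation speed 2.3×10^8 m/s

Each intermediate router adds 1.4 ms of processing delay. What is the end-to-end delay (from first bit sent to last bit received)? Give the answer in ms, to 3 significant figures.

L = 1024 × 8 = 8192 bits.
Transmission delays (L/R per hop): 0.00630154, 0.0146286, 0.0431158, 0.0315077 ms; sum = 0.0955536 ms.
Propagation delays (d/s per hop): 0.000444954, 0.00386096, 0.00215517, 0.0119565 ms; sum = 0.0184176 ms.
Processing at 3 router(s): 3 × 1.4 ms = 4.2 ms.
End-to-end = 4.31 ms.

4.31 ms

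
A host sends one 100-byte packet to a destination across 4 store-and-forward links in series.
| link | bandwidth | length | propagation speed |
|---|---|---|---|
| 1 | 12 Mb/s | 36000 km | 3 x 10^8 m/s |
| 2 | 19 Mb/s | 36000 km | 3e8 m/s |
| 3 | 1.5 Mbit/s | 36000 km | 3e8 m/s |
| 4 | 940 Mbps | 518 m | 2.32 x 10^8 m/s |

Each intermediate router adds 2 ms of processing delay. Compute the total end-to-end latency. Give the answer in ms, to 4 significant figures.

L = 100 × 8 = 800 bits.
Transmission delays (L/R per hop): 0.0666667, 0.0421053, 0.533333, 0.000851064 ms; sum = 0.642956 ms.
Propagation delays (d/s per hop): 120, 120, 120, 0.00223276 ms; sum = 360.002 ms.
Processing at 3 router(s): 3 × 2 ms = 6 ms.
End-to-end = 366.6 ms.

366.6 ms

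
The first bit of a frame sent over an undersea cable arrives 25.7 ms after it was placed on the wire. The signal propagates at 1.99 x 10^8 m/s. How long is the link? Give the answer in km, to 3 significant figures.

5110 km

d = s × t_prop = 199000000 × 0.0257 = 5110 km.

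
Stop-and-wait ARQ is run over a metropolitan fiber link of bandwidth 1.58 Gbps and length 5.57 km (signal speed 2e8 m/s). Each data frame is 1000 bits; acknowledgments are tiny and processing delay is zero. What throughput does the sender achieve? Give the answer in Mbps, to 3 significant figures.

t_tx = L/R = 1000/1580000000 = 6.32911e-07 s.
t_prop = 5570/200000000 = 2.785e-05 s; RTT = 5.57e-05 s.
Cycle = t_tx + RTT = 5.63329e-05 s.
Throughput = L / cycle = 1000 / 5.63329e-05 = 17.8 Mbps.

17.8 Mbps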